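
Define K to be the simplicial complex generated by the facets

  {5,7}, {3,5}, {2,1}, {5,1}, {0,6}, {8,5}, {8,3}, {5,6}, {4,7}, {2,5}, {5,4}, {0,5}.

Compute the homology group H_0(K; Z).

H_0 = Z.

Fix the vertex order 0 < 1 < 2 < 3 < 4 < 5 < 6 < 7 < 8 and write every simplex with vertices in increasing order. Then dim K = 1 and the simplices of K are:

  0-simplices (9): [0], [1], [2], [3], [4], [5], [6], [7], [8]
  1-simplices (12): [0,5], [0,6], [1,2], [1,5], [2,5], [3,5], [3,8], [4,5], [4,7], [5,6], [5,7], [5,8]

so the chain groups are C_0 ≅ Z^9, C_1 ≅ Z^12.

Boundary ∂_1: C_1 → C_0 maps an edge to its endpoints' difference, ∂[p,q] = q − p.
The resulting 9×12 matrix has rank 8, and its Smith normal form has invariant factors (1,1,1,1,1,1,1,1).

Computing H_k = (kernel of ∂_k) / (image of ∂_{k+1}):

  H_0: rank C_0 − rank ∂_1 = 9 − 8 = 1, and the invariant factors of ∂_1 are all 1, so H_0 ≅ Z.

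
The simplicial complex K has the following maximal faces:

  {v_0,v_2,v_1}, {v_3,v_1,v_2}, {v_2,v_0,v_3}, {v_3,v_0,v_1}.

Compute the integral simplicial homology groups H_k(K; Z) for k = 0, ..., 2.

H_0 = Z,  H_1 = 0,  H_2 = Z.

Order the vertices as v_0 < v_1 < v_2 < v_3. Listing each simplex with vertices in this order, K has dimension 2 with simplices:

  0-simplices (4): [v_0], [v_1], [v_2], [v_3]
  1-simplices (6): [v_0,v_1], [v_0,v_2], [v_0,v_3], [v_1,v_2], [v_1,v_3], [v_2,v_3]
  2-simplices (4): [v_0,v_1,v_2], [v_0,v_1,v_3], [v_0,v_2,v_3], [v_1,v_2,v_3]

Hence C_0 ≅ Z^4, C_1 ≅ Z^6, C_2 ≅ Z^4.

Boundary ∂_1: C_1 → C_0 sends each edge [p,q] (with p < q) to q − p. For instance
  ∂[v_0,v_3] = [v_3] − [v_0].
The 4×6 boundary matrix has rank 3 and Smith normal form diag(1,1,1).

Boundary ∂_2: C_2 → C_1 maps a triangle to the signed sum of its edges. For instance
  ∂[v_0,v_2,v_3] = [v_2,v_3] − [v_0,v_3] + [v_0,v_2],
  ∂[v_1,v_2,v_3] = [v_2,v_3] − [v_1,v_3] + [v_1,v_2].
As a 6×4 matrix over Z this has rank 3, with invariant factors (1,1,1).

Computing H_k = (kernel of ∂_k) / (image of ∂_{k+1}):

  H_0: rank C_0 − rank ∂_1 = 4 − 3 = 1, and the invariant factors of ∂_1 are all 1, so H_0 = Z.
  H_1: rank ker ∂_1 − rank ∂_2 = (6 − 3) − 3 = 0, and the invariant factors of ∂_2 are all 1, so H_1 = 0.
  H_2: rank ker ∂_2 − rank ∂_3 = (4 − 3) − 0 = 1, and there is no ∂_3, so H_2 = Z.

As a check, the Euler characteristic is 4 − 6 + 4 = 2, which agrees with 1 − 0 + 1 = 2.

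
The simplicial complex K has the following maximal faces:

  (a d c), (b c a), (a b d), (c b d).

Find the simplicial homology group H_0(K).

H_0 ≅ Z.

Take the total order a < b < c < d on the vertex set. Then K (dimension 2) consists of the simplices:

  0-simplices (4): a, b, c, d
  1-simplices (6): ab, ac, ad, bc, bd, cd
  2-simplices (4): abc, abd, acd, bcd

Hence C_0 ≅ Z^4, C_1 ≅ Z^6, C_2 ≅ Z^4.

The boundary map ∂_1: C_1 → C_0 is given by ∂[p,q] = [q] − [p]. For instance
  ∂cd = d − c.
This gives a 4×6 integer matrix of rank 3; reducing to Smith normal form yields diagonal entries (1,1,1).

The boundary map ∂_2: C_2 → C_1 acts by ∂[p,q,r] = [q,r] − [p,r] + [p,q]. For instance
  ∂acd = cd − ad + ac,
  ∂abd = bd − ad + ab.
The resulting 6×4 matrix has rank 3, and its Smith normal form has invariant factors (1,1,1).

From H_k ≅ ker(∂_k) / im(∂_{k+1}) we obtain:

  H_0: rank C_0 − rank ∂_1 = 4 − 3 = 1, and the invariant factors of ∂_1 are all 1, so H_0 ≅ Z.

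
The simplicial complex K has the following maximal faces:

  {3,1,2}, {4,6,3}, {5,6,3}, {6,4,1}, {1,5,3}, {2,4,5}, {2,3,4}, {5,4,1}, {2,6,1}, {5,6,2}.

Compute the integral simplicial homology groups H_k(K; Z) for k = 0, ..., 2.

H_0 ≅ Z,  H_1 ≅ Z_2,  H_2 = 0.

We work with the vertex ordering 1 < 2 < 3 < 4 < 5 < 6. The simplices of K, each written with vertices in increasing order, are:

  0-simplices (6): [1], [2], [3], [4], [5], [6]
  1-simplices (15): [1,2], [1,3], [1,4], [1,5], [1,6], [2,3], [2,4], [2,5], [2,6], [3,4], [3,5], [3,6], [4,5], [4,6], [5,6]
  2-simplices (10): [1,2,3], [1,2,6], [1,3,5], [1,4,5], [1,4,6], [2,3,4], [2,4,5], [2,5,6], [3,4,6], [3,5,6]

Hence C_0 ≅ Z^6, C_1 ≅ Z^15, C_2 ≅ Z^10.

The boundary map ∂_1: C_1 → C_0 is given by ∂[p,q] = [q] − [p]. For instance
  ∂[3,5] = [5] − [3].
The 6×15 boundary matrix has rank 5 and Smith normal form diag(1,1,1,1,1).

The boundary map ∂_2: C_2 → C_1 sends each 2-simplex [p,q,r] to [q,r] − [p,r] + [p,q]. For instance
  ∂[3,4,6] = [4,6] − [3,6] + [3,4],
  ∂[2,3,4] = [3,4] − [2,4] + [2,3].
The resulting 15×10 matrix has rank 10, and its Smith normal form has invariant factors (1,1,1,1,1,1,1,1,1,2).

Reading off H_k = ker ∂_k / im ∂_{k+1}:

  H_0: rank C_0 − rank ∂_1 = 6 − 5 = 1, and the invariant factors of ∂_1 are all 1, so H_0 = Z.
  H_1: rank ker ∂_1 − rank ∂_2 = (15 − 5) − 10 = 0, and ∂_2 has invariant factor 2 > 1, so H_1 = Z_2.
  H_2: rank ker ∂_2 − rank ∂_3 = (10 − 10) − 0 = 0, and there is no ∂_3, so H_2 = 0.

(K is a triangulation of the real projective plane RP^2.)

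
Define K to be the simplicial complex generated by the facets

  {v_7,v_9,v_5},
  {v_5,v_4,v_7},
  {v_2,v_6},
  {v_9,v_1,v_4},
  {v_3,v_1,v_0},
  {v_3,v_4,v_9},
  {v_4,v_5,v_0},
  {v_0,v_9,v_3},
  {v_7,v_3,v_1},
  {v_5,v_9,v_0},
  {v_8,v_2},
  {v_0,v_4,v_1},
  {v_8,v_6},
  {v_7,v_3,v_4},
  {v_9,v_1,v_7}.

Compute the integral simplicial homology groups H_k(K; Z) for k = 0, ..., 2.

H_0 ≅ Z^2,  H_1 ≅ Z ⊕ Z_2,  H_2 = 0.

Order the vertices as v_0 < v_1 < v_2 < v_3 < v_4 < v_5 < v_6 < v_7 < v_8 < v_9. Listing each simplex with vertices in this order, K has dimension 2 with simplices:

  0-simplices (10): [v_0], [v_1], [v_2], [v_3], [v_4], [v_5], [v_6], [v_7], [v_8], [v_9]
  1-simplices (21): (21 of them)
  2-simplices (12): (12 of them)

so the chain groups are C_0 ≅ Z^10, C_1 ≅ Z^21, C_2 ≅ Z^12.

∂_1: C_1 → C_0 sends each edge [p,q] (with p < q) to q − p.
This gives a 10×21 integer matrix of rank 8; reducing to Smith normal form yields diagonal entries (1,1,1,1,1,1,1,1).

The boundary map ∂_2: C_2 → C_1 maps a triangle to the signed sum of its edges. For instance
  ∂[v_3,v_4,v_7] = [v_4,v_7] − [v_3,v_7] + [v_3,v_4],
  ∂[v_1,v_4,v_9] = [v_4,v_9] − [v_1,v_9] + [v_1,v_4].
The 21×12 boundary matrix has rank 12 and Smith normal form diag(1,1,1,1,1,1,1,1,1,1,1,2).

Reading off H_k = ker ∂_k / im ∂_{k+1}:

  H_0: rank C_0 − rank ∂_1 = 10 − 8 = 2, and the invariant factors of ∂_1 are all 1, so H_0 = Z^2.
  H_1: rank ker ∂_1 − rank ∂_2 = (21 − 8) − 12 = 1, and ∂_2 has invariant factor 2 > 1, so H_1 = Z ⊕ Z_2.
  H_2: rank ker ∂_2 − rank ∂_3 = (12 − 12) − 0 = 0, and there is no ∂_3, so H_2 = 0.

As a check, the Euler characteristic is 10 − 21 + 12 = 1, which agrees with 2 − 1 + 0 = 1.
(K is a triangulation of the disjoint union of the real projective plane RP^2 and the circle S^1.)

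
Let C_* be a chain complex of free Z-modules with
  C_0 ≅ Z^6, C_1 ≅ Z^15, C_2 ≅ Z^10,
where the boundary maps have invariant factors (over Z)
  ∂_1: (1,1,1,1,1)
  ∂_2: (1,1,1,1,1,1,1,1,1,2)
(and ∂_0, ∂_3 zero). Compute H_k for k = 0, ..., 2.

H_0 = Z,  H_1 = Z/2Z,  H_2 = 0.

H_0: b_0 = 6 − 0 − 5 = 1; torsion from ∂_1 factors > 1: none. So H_0 = Z.
H_1: b_1 = 15 − 5 − 10 = 0; torsion from ∂_2 factors > 1: [2]. So H_1 = Z/2Z.
H_2: b_2 = 10 − 10 − 0 = 0; torsion from ∂_3 factors > 1: none. So H_2 = 0.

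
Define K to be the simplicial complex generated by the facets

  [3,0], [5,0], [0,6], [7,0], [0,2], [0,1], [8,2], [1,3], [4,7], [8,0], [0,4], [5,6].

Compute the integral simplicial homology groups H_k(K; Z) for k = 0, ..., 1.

Take the total order 0 < 1 < 2 < 3 < 4 < 5 < 6 < 7 < 8 on the vertex set. Then K (dimension 1) consists of the simplices:

  0-simplices (9): [0], [1], [2], [3], [4], [5], [6], [7], [8]
  1-simplices (12): [0,1], [0,2], [0,3], [0,4], [0,5], [0,6], [0,7], [0,8], [1,3], [2,8], [4,7], [5,6]

giving chain groups C_0 ≅ Z^9, C_1 ≅ Z^12.

∂_1: C_1 → C_0 is given by ∂[p,q] = [q] − [p]. For instance
  ∂[0,5] = [5] − [0].
As a 9×12 matrix over Z this has rank 8, with invariant factors (1,1,1,1,1,1,1,1).

Computing H_k = (kernel of ∂_k) / (image of ∂_{k+1}):

  H_0: rank C_0 − rank ∂_1 = 9 − 8 = 1, and the invariant factors of ∂_1 are all 1, so H_0 = Z.
  H_1: rank ker ∂_1 − rank ∂_2 = (12 − 8) − 0 = 4, and there is no ∂_2, so H_1 = Z^4.

H_0 = Z,  H_1 = Z^4.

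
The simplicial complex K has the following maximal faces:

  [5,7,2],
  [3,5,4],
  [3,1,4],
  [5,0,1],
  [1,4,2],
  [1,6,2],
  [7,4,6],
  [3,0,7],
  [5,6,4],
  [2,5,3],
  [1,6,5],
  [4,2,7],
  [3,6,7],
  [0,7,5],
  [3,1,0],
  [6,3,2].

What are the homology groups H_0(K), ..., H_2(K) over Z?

K has 8 vertices, 24 edges, 16 triangles.
rank ∂_0 = 0, rank ∂_1 = 7 ⇒ b_0 = 8 − 0 − 7 = 1; all invariant factors of ∂_1 are 1 so no torsion. So H_0 ≅ Z.
rank ∂_1 = 7, rank ∂_2 = 15 ⇒ b_1 = 24 − 7 − 15 = 2; all invariant factors of ∂_2 are 1 so no torsion. So H_1 ≅ Z^2.
rank ∂_2 = 15, rank ∂_3 = 0 ⇒ b_2 = 16 − 15 − 0 = 1. So H_2 ≅ Z.

H_0 ≅ Z,  H_1 ≅ Z^2,  H_2 ≅ Z.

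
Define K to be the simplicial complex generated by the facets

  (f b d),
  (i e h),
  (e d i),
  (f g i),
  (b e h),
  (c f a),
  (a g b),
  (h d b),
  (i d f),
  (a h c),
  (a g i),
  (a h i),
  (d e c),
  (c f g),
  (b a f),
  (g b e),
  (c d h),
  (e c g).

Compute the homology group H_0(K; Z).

Order the vertices as a < b < c < d < e < f < g < h < i. Listing each simplex with vertices in this order, K has dimension 2 with simplices:

  0-simplices (9): a, b, c, d, e, f, g, h, i
  1-simplices (27): ab, ac, af, ag, ah, ai, bd, be, bf, bg, bh, cd, ce, cf, cg, ch, de, df, dh, di, eg, eh, ei, fg, fi, gi, hi
  2-simplices (18): abf, abg, acf, ach, agi, ahi, bdf, bdh, beg, beh, cde, cdh, ceg, cfg, dei, dfi, ehi, fgi

so the chain groups are C_0 ≅ Z^9, C_1 ≅ Z^27, C_2 ≅ Z^18.

∂_1: C_1 → C_0 is given by ∂[p,q] = [q] − [p].
The resulting 9×27 matrix has rank 8, and its Smith normal form has invariant factors (1,1,1,1,1,1,1,1).

The boundary map ∂_2: C_2 → C_1 acts by ∂[p,q,r] = [q,r] − [p,r] + [p,q]. For instance
  ∂fgi = gi − fi + fg,
  ∂bdf = df − bf + bd.
The 27×18 boundary matrix has rank 18 and Smith normal form diag(1,1,1,1,1,1,1,1,1,1,1,1,1,1,1,1,1,2).

Computing H_k = (kernel of ∂_k) / (image of ∂_{k+1}):

  H_0: rank C_0 − rank ∂_1 = 9 − 8 = 1, and the invariant factors of ∂_1 are all 1, so H_0 = Z.

H_0 ≅ Z.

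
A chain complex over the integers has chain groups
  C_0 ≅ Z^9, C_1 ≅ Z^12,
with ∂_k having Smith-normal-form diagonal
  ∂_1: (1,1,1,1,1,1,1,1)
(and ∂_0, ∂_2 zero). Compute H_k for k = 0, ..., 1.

H_0 = Z,  H_1 = Z^4.

H_0: b_0 = 9 − 0 − 8 = 1; torsion from ∂_1 factors > 1: none. So H_0 = Z.
H_1: b_1 = 12 − 8 − 0 = 4; torsion from ∂_2 factors > 1: none. So H_1 = Z^4.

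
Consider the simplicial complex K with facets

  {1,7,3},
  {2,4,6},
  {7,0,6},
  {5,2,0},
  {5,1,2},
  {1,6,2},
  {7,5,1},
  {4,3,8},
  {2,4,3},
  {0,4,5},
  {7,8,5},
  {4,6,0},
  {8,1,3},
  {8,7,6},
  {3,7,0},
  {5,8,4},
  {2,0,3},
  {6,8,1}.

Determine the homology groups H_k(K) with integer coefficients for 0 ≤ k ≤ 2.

K has 9 vertices, 27 edges, 18 triangles.
rank ∂_0 = 0, rank ∂_1 = 8 ⇒ b_0 = 9 − 0 − 8 = 1; all invariant factors of ∂_1 are 1 so no torsion. So H_0 ≅ Z.
rank ∂_1 = 8, rank ∂_2 = 18 ⇒ b_1 = 27 − 8 − 18 = 1; ∂_2 has invariant factor(s) [2] giving torsion. So H_1 ≅ Z ⊕ Z/2.
rank ∂_2 = 18, rank ∂_3 = 0 ⇒ b_2 = 18 − 18 − 0 = 0. So H_2 ≅ 0.

H_0 ≅ Z,  H_1 ≅ Z ⊕ Z/2,  H_2 = 0.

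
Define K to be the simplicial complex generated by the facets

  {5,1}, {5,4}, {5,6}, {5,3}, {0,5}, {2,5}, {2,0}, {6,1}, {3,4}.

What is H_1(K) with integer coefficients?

Take the total order 0 < 1 < 2 < 3 < 4 < 5 < 6 on the vertex set. Then K (dimension 1) consists of the simplices:

  0-simplices (7): [0], [1], [2], [3], [4], [5], [6]
  1-simplices (9): [0,2], [0,5], [1,5], [1,6], [2,5], [3,4], [3,5], [4,5], [5,6]

so the chain groups are C_0 ≅ Z^7, C_1 ≅ Z^9.

Boundary ∂_1: C_1 → C_0 is given by ∂[p,q] = [q] − [p]. For instance
  ∂[3,4] = [4] − [3].
The 7×9 boundary matrix has rank 6 and Smith normal form diag(1,1,1,1,1,1).

From H_k ≅ ker(∂_k) / im(∂_{k+1}) we obtain:

  H_1: rank ker ∂_1 − rank ∂_2 = (9 − 6) − 0 = 3, and there is no ∂_2, so H_1 ≅ Z^3.

(K is a triangulation of a wedge of 3 circles.)

H_1 = Z^3.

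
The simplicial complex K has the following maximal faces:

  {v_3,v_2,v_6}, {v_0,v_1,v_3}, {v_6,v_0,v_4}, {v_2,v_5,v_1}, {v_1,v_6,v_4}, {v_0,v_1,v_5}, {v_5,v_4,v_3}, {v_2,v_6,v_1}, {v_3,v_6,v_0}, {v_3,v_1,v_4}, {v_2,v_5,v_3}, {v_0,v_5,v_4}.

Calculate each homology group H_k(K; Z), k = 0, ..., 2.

H_0 ≅ Z,  H_1 ≅ Z_2,  H_2 = 0.

Take the total order v_0 < v_1 < v_2 < v_3 < v_4 < v_5 < v_6 on the vertex set. Then K (dimension 2) consists of the simplices:

  0-simplices (7): [v_0], [v_1], [v_2], [v_3], [v_4], [v_5], [v_6]
  1-simplices (18): (18 of them)
  2-simplices (12): (12 of them)

so the chain groups are C_0 ≅ Z^7, C_1 ≅ Z^18, C_2 ≅ Z^12.

Boundary ∂_1: C_1 → C_0 sends each edge [p,q] (with p < q) to q − p.
As a 7×18 matrix over Z this has rank 6, with invariant factors (1,1,1,1,1,1).

Boundary ∂_2: C_2 → C_1 maps a triangle to the signed sum of its edges. For instance
  ∂[v_3,v_4,v_5] = [v_4,v_5] − [v_3,v_5] + [v_3,v_4],
  ∂[v_1,v_2,v_6] = [v_2,v_6] − [v_1,v_6] + [v_1,v_2].
This gives a 18×12 integer matrix of rank 12; reducing to Smith normal form yields diagonal entries (1,1,1,1,1,1,1,1,1,1,1,2).

From H_k ≅ ker(∂_k) / im(∂_{k+1}) we obtain:

  H_0: rank C_0 − rank ∂_1 = 7 − 6 = 1, and the invariant factors of ∂_1 are all 1, so H_0 ≅ Z.
  H_1: rank ker ∂_1 − rank ∂_2 = (18 − 6) − 12 = 0, and ∂_2 has invariant factor 2 > 1, so H_1 ≅ Z_2.
  H_2: rank ker ∂_2 − rank ∂_3 = (12 − 12) − 0 = 0, and there is no ∂_3, so H_2 ≅ 0.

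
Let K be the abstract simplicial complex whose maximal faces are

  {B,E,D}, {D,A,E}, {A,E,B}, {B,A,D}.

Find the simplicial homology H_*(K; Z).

Fix the vertex order A < B < D < E and write every simplex with vertices in increasing order. Then dim K = 2 and the simplices of K are:

  0-simplices (4): A, B, D, E
  1-simplices (6): AB, AD, AE, BD, BE, DE
  2-simplices (4): ABD, ABE, ADE, BDE

Hence C_0 ≅ Z^4, C_1 ≅ Z^6, C_2 ≅ Z^4.

∂_1: C_1 → C_0 sends each edge [p,q] (with p < q) to q − p. For instance
  ∂AE = E − A.
This gives a 4×6 integer matrix of rank 3; reducing to Smith normal form yields diagonal entries (1,1,1).

The boundary map ∂_2: C_2 → C_1 maps a triangle to the signed sum of its edges. For instance
  ∂ADE = DE − AE + AD,
  ∂ABE = BE − AE + AB.
As a 6×4 matrix over Z this has rank 3, with invariant factors (1,1,1).

Now H_k = ker ∂_k / im ∂_{k+1}, so:

  H_0: rank C_0 − rank ∂_1 = 4 − 3 = 1, and the invariant factors of ∂_1 are all 1, so H_0 ≅ Z.
  H_1: rank ker ∂_1 − rank ∂_2 = (6 − 3) − 3 = 0, and the invariant factors of ∂_2 are all 1, so H_1 ≅ 0.
  H_2: rank ker ∂_2 − rank ∂_3 = (4 − 3) − 0 = 1, and there is no ∂_3, so H_2 ≅ Z.

As a check, the Euler characteristic is 4 − 6 + 4 = 2, which agrees with 1 − 0 + 1 = 2.
(K is a triangulation of the 2-sphere S^2.)

H_0 = Z,  H_1 = 0,  H_2 = Z.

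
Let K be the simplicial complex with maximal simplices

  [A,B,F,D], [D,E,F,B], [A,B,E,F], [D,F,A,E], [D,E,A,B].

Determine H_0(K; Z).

H_0 ≅ Z.

Fix the vertex order A < B < D < E < F and write every simplex with vertices in increasing order. Then dim K = 3 and the simplices of K are:

  0-simplices (5): A, B, D, E, F
  1-simplices (10): AB, AD, AE, AF, BD, BE, BF, DE, DF, EF
  2-simplices (10): ABD, ABE, ABF, ADE, ADF, AEF, BDE, BDF, BEF, DEF
  3-simplices (5): ABDE, ABDF, ABEF, ADEF, BDEF

so the chain groups are C_0 ≅ Z^5, C_1 ≅ Z^10, C_2 ≅ Z^10, C_3 ≅ Z^5.

∂_1: C_1 → C_0 is given by ∂[p,q] = [q] − [p].
This gives a 5×10 integer matrix of rank 4; reducing to Smith normal form yields diagonal entries (1,1,1,1).

∂_2: C_2 → C_1 acts by ∂[p,q,r] = [q,r] − [p,r] + [p,q]. For instance
  ∂BDF = DF − BF + BD,
  ∂ADE = DE − AE + AD.
This gives a 10×10 integer matrix of rank 6; reducing to Smith normal form yields diagonal entries (1,1,1,1,1,1).

The boundary map ∂_3: C_3 → C_2 sends each 3-simplex σ to the alternating sum Σ_i (−1)^i (σ with its i-th vertex removed). For instance
  ∂ADEF = DEF − AEF + ADF − ADE,
  ∂ABDE = BDE − ADE + ABE − ABD.
The 10×5 boundary matrix has rank 4 and Smith normal form diag(1,1,1,1).

Reading off H_k = ker ∂_k / im ∂_{k+1}:

  H_0: rank C_0 − rank ∂_1 = 5 − 4 = 1, and the invariant factors of ∂_1 are all 1, so H_0 ≅ Z.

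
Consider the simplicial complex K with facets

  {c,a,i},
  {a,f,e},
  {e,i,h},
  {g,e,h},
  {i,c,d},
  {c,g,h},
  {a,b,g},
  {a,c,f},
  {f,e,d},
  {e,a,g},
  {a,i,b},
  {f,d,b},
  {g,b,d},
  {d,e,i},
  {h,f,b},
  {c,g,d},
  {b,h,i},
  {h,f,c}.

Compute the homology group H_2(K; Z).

H_2 ≅ Z.

Order the vertices as a < b < c < d < e < f < g < h < i. Listing each simplex with vertices in this order, K has dimension 2 with simplices:

  0-simplices (9): a, b, c, d, e, f, g, h, i
  1-simplices (27): ab, ac, ae, af, ag, ai, bd, bf, bg, bh, bi, cd, cf, cg, ch, ci, de, df, dg, di, ef, eg, eh, ei, fh, gh, hi
  2-simplices (18): abg, abi, acf, aci, aef, aeg, bdf, bdg, bfh, bhi, cdg, cdi, cfh, cgh, def, dei, egh, ehi

Hence C_0 ≅ Z^9, C_1 ≅ Z^27, C_2 ≅ Z^18.

The boundary map ∂_1: C_1 → C_0 is given by ∂[p,q] = [q] − [p].
The 9×27 boundary matrix has rank 8 and Smith normal form diag(1,1,1,1,1,1,1,1).

The boundary map ∂_2: C_2 → C_1 maps a triangle to the signed sum of its edges. For instance
  ∂aef = ef − af + ae,
  ∂bfh = fh − bh + bf.
The 27×18 boundary matrix has rank 17 and Smith normal form diag(1,1,1,1,1,1,1,1,1,1,1,1,1,1,1,1,1).

Now H_k = ker ∂_k / im ∂_{k+1}, so:

  H_2: rank ker ∂_2 − rank ∂_3 = (18 − 17) − 0 = 1, and there is no ∂_3, so H_2 = Z.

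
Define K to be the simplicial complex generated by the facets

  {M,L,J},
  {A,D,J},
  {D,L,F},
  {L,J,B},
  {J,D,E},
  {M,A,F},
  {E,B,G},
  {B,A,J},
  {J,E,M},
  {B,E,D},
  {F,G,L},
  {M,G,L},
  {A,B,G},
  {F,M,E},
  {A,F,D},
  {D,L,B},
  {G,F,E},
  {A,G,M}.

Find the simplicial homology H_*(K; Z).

Take the total order A < B < D < E < F < G < J < L < M on the vertex set. Then K (dimension 2) consists of the simplices:

  0-simplices (9): A, B, D, E, F, G, J, L, M
  1-simplices (27): AB, AD, AF, AG, AJ, AM, BD, BE, BG, BJ, BL, DE, DF, DJ, DL, EF, EG, EJ, EM, FG, FL, FM, GL, GM, JL, JM, LM
  2-simplices (18): ABG, ABJ, ADF, ADJ, AFM, AGM, BDE, BDL, BEG, BJL, DEJ, DFL, EFG, EFM, EJM, FGL, GLM, JLM

Hence C_0 ≅ Z^9, C_1 ≅ Z^27, C_2 ≅ Z^18.

∂_1: C_1 → C_0 maps an edge to its endpoints' difference, ∂[p,q] = q − p.
This gives a 9×27 integer matrix of rank 8; reducing to Smith normal form yields diagonal entries (1,1,1,1,1,1,1,1).

∂_2: C_2 → C_1 maps a triangle to the signed sum of its edges. For instance
  ∂EJM = JM − EM + EJ,
  ∂DFL = FL − DL + DF.
This gives a 27×18 integer matrix of rank 18; reducing to Smith normal form yields diagonal entries (1,1,1,1,1,1,1,1,1,1,1,1,1,1,1,1,1,2).

Now H_k = ker ∂_k / im ∂_{k+1}, so:

  H_0: rank C_0 − rank ∂_1 = 9 − 8 = 1, and the invariant factors of ∂_1 are all 1, so H_0 ≅ Z.
  H_1: rank ker ∂_1 − rank ∂_2 = (27 − 8) − 18 = 1, and ∂_2 has invariant factor 2 > 1, so H_1 ≅ Z ⊕ Z/2.
  H_2: rank ker ∂_2 − rank ∂_3 = (18 − 18) − 0 = 0, and there is no ∂_3, so H_2 ≅ 0.

H_0 ≅ Z,  H_1 ≅ Z ⊕ Z/2,  H_2 = 0.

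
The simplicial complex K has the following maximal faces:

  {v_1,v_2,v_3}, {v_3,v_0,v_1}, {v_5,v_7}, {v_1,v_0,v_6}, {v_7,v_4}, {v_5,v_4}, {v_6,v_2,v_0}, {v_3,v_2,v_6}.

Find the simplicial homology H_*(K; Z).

Fix the vertex order v_0 < v_1 < v_2 < v_3 < v_4 < v_5 < v_6 < v_7 and write every simplex with vertices in increasing order. Then dim K = 2 and the simplices of K are:

  0-simplices (8): [v_0], [v_1], [v_2], [v_3], [v_4], [v_5], [v_6], [v_7]
  1-simplices (13): [v_0,v_1], [v_0,v_2], [v_0,v_3], [v_0,v_6], [v_1,v_2], [v_1,v_3], [v_1,v_6], [v_2,v_3], [v_2,v_6], [v_3,v_6], [v_4,v_5], [v_4,v_7], [v_5,v_7]
  2-simplices (5): [v_0,v_1,v_3], [v_0,v_1,v_6], [v_0,v_2,v_6], [v_1,v_2,v_3], [v_2,v_3,v_6]

Hence C_0 ≅ Z^8, C_1 ≅ Z^13, C_2 ≅ Z^5.

Boundary ∂_1: C_1 → C_0 maps an edge to its endpoints' difference, ∂[p,q] = q − p. For instance
  ∂[v_0,v_6] = [v_6] − [v_0].
The resulting 8×13 matrix has rank 6, and its Smith normal form has invariant factors (1,1,1,1,1,1).

The boundary map ∂_2: C_2 → C_1 maps a triangle to the signed sum of its edges. For instance
  ∂[v_1,v_2,v_3] = [v_2,v_3] − [v_1,v_3] + [v_1,v_2],
  ∂[v_0,v_1,v_6] = [v_1,v_6] − [v_0,v_6] + [v_0,v_1].
As a 13×5 matrix over Z this has rank 5, with invariant factors (1,1,1,1,1).

Now H_k = ker ∂_k / im ∂_{k+1}, so:

  H_0: rank C_0 − rank ∂_1 = 8 − 6 = 2, and the invariant factors of ∂_1 are all 1, so H_0 = Z^2.
  H_1: rank ker ∂_1 − rank ∂_2 = (13 − 6) − 5 = 2, and the invariant factors of ∂_2 are all 1, so H_1 = Z^2.
  H_2: rank ker ∂_2 − rank ∂_3 = (5 − 5) − 0 = 0, and there is no ∂_3, so H_2 = 0.

H_0 = Z^2,  H_1 = Z^2,  H_2 = 0.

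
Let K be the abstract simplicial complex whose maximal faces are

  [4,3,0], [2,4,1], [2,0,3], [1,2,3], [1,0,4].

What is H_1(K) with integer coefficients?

H_1 ≅ Z.

Fix the vertex order 0 < 1 < 2 < 3 < 4 and write every simplex with vertices in increasing order. Then dim K = 2 and the simplices of K are:

  0-simplices (5): [0], [1], [2], [3], [4]
  1-simplices (10): [0,1], [0,2], [0,3], [0,4], [1,2], [1,3], [1,4], [2,3], [2,4], [3,4]
  2-simplices (5): [0,1,4], [0,2,3], [0,3,4], [1,2,3], [1,2,4]

Hence C_0 ≅ Z^5, C_1 ≅ Z^10, C_2 ≅ Z^5.

∂_1: C_1 → C_0 is given by ∂[p,q] = [q] − [p]. For instance
  ∂[1,3] = [3] − [1].
The 5×10 boundary matrix has rank 4 and Smith normal form diag(1,1,1,1).

∂_2: C_2 → C_1 acts by ∂[p,q,r] = [q,r] − [p,r] + [p,q]. For instance
  ∂[1,2,3] = [2,3] − [1,3] + [1,2],
  ∂[1,2,4] = [2,4] − [1,4] + [1,2].
The 10×5 boundary matrix has rank 5 and Smith normal form diag(1,1,1,1,1).

Now H_k = ker ∂_k / im ∂_{k+1}, so:

  H_1: rank ker ∂_1 − rank ∂_2 = (10 − 4) − 5 = 1, and the invariant factors of ∂_2 are all 1, so H_1 ≅ Z.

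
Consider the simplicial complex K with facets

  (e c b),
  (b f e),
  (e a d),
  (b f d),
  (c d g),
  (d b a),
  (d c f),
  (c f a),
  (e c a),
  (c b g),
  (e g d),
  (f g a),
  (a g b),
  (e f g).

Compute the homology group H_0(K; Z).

Take the total order a < b < c < d < e < f < g on the vertex set. Then K (dimension 2) consists of the simplices:

  0-simplices (7): a, b, c, d, e, f, g
  1-simplices (21): ab, ac, ad, ae, af, ag, bc, bd, be, bf, bg, cd, ce, cf, cg, de, df, dg, ef, eg, fg
  2-simplices (14): abd, abg, ace, acf, ade, afg, bce, bcg, bdf, bef, cdf, cdg, deg, efg

Hence C_0 ≅ Z^7, C_1 ≅ Z^21, C_2 ≅ Z^14.

∂_1: C_1 → C_0 maps an edge to its endpoints' difference, ∂[p,q] = q − p. For instance
  ∂bc = c − b.
As a 7×21 matrix over Z this has rank 6, with invariant factors (1,1,1,1,1,1).

Boundary ∂_2: C_2 → C_1 acts by ∂[p,q,r] = [q,r] − [p,r] + [p,q]. For instance
  ∂bce = ce − be + bc,
  ∂bcg = cg − bg + bc.
The resulting 21×14 matrix has rank 13, and its Smith normal form has invariant factors (1,1,1,1,1,1,1,1,1,1,1,1,1).

Computing H_k = (kernel of ∂_k) / (image of ∂_{k+1}):

  H_0: rank C_0 − rank ∂_1 = 7 − 6 = 1, and the invariant factors of ∂_1 are all 1, so H_0 = Z.

(K is a triangulation of the torus T^2.)

H_0 = Z.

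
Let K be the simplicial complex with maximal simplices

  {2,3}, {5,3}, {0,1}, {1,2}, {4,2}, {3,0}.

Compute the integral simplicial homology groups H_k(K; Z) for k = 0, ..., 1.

Fix the vertex order 0 < 1 < 2 < 3 < 4 < 5 and write every simplex with vertices in increasing order. Then dim K = 1 and the simplices of K are:

  0-simplices (6): [0], [1], [2], [3], [4], [5]
  1-simplices (6): [0,1], [0,3], [1,2], [2,3], [2,4], [3,5]

so the chain groups are C_0 ≅ Z^6, C_1 ≅ Z^6.

The boundary map ∂_1: C_1 → C_0 is given by ∂[p,q] = [q] − [p].
The resulting 6×6 matrix has rank 5, and its Smith normal form has invariant factors (1,1,1,1,1).

Computing H_k = (kernel of ∂_k) / (image of ∂_{k+1}):

  H_0: rank C_0 − rank ∂_1 = 6 − 5 = 1, and the invariant factors of ∂_1 are all 1, so H_0 ≅ Z.
  H_1: rank ker ∂_1 − rank ∂_2 = (6 − 5) − 0 = 1, and there is no ∂_2, so H_1 ≅ Z.

H_0 = Z,  H_1 = Z.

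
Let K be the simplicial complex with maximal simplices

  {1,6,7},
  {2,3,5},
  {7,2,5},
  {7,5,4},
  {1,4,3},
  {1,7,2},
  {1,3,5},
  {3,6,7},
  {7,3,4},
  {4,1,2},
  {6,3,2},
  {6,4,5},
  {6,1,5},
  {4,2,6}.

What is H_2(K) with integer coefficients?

H_2 = Z.

We work with the vertex ordering 1 < 2 < 3 < 4 < 5 < 6 < 7. The simplices of K, each written with vertices in increasing order, are:

  0-simplices (7): [1], [2], [3], [4], [5], [6], [7]
  1-simplices (21): [1,2], [1,3], [1,4], [1,5], [1,6], [1,7], [2,3], [2,4], [2,5], [2,6], [2,7], [3,4], [3,5], [3,6], [3,7], [4,5], [4,6], [4,7], [5,6], [5,7], [6,7]
  2-simplices (14): [1,2,4], [1,2,7], [1,3,4], [1,3,5], [1,5,6], [1,6,7], [2,3,5], [2,3,6], [2,4,6], [2,5,7], [3,4,7], [3,6,7], [4,5,6], [4,5,7]

Hence C_0 ≅ Z^7, C_1 ≅ Z^21, C_2 ≅ Z^14.

∂_1: C_1 → C_0 is given by ∂[p,q] = [q] − [p]. For instance
  ∂[2,6] = [6] − [2].
The 7×21 boundary matrix has rank 6 and Smith normal form diag(1,1,1,1,1,1).

∂_2: C_2 → C_1 maps a triangle to the signed sum of its edges. For instance
  ∂[1,3,4] = [3,4] − [1,4] + [1,3],
  ∂[2,3,5] = [3,5] − [2,5] + [2,3].
The 21×14 boundary matrix has rank 13 and Smith normal form diag(1,1,1,1,1,1,1,1,1,1,1,1,1).

Reading off H_k = ker ∂_k / im ∂_{k+1}:

  H_2: rank ker ∂_2 − rank ∂_3 = (14 − 13) − 0 = 1, and there is no ∂_3, so H_2 = Z.

(K is a triangulation of the torus T^2.)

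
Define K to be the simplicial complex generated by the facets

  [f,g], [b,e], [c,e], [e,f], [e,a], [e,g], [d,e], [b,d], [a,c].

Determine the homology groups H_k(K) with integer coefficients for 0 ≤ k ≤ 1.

Order the vertices as a < b < c < d < e < f < g. Listing each simplex with vertices in this order, K has dimension 1 with simplices:

  0-simplices (7): a, b, c, d, e, f, g
  1-simplices (9): ac, ae, bd, be, ce, de, ef, eg, fg

giving chain groups C_0 ≅ Z^7, C_1 ≅ Z^9.

The boundary map ∂_1: C_1 → C_0 maps an edge to its endpoints' difference, ∂[p,q] = q − p. For instance
  ∂ac = c − a.
The resulting 7×9 matrix has rank 6, and its Smith normal form has invariant factors (1,1,1,1,1,1).

Reading off H_k = ker ∂_k / im ∂_{k+1}:

  H_0: rank C_0 − rank ∂_1 = 7 − 6 = 1, and the invariant factors of ∂_1 are all 1, so H_0 = Z.
  H_1: rank ker ∂_1 − rank ∂_2 = (9 − 6) − 0 = 3, and there is no ∂_2, so H_1 = Z^3.

As a check, the Euler characteristic is 7 − 9 = -2, which agrees with 1 − 3 = -2.
(K is a triangulation of a wedge of 3 circles.)

H_0 = Z,  H_1 = Z^3.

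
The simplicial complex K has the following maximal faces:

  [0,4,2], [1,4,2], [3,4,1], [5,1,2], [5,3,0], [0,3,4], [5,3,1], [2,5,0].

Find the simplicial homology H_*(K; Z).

Fix the vertex order 0 < 1 < 2 < 3 < 4 < 5 and write every simplex with vertices in increasing order. Then dim K = 2 and the simplices of K are:

  0-simplices (6): [0], [1], [2], [3], [4], [5]
  1-simplices (12): [0,2], [0,3], [0,4], [0,5], [1,2], [1,3], [1,4], [1,5], [2,4], [2,5], [3,4], [3,5]
  2-simplices (8): [0,2,4], [0,2,5], [0,3,4], [0,3,5], [1,2,4], [1,2,5], [1,3,4], [1,3,5]

giving chain groups C_0 ≅ Z^6, C_1 ≅ Z^12, C_2 ≅ Z^8.

The boundary map ∂_1: C_1 → C_0 maps an edge to its endpoints' difference, ∂[p,q] = q − p. For instance
  ∂[2,4] = [4] − [2].
The resulting 6×12 matrix has rank 5, and its Smith normal form has invariant factors (1,1,1,1,1).

The boundary map ∂_2: C_2 → C_1 maps a triangle to the signed sum of its edges. For instance
  ∂[0,3,4] = [3,4] − [0,4] + [0,3],
  ∂[0,2,5] = [2,5] − [0,5] + [0,2].
The 12×8 boundary matrix has rank 7 and Smith normal form diag(1,1,1,1,1,1,1).

Computing H_k = (kernel of ∂_k) / (image of ∂_{k+1}):

  H_0: rank C_0 − rank ∂_1 = 6 − 5 = 1, and the invariant factors of ∂_1 are all 1, so H_0 ≅ Z.
  H_1: rank ker ∂_1 − rank ∂_2 = (12 − 5) − 7 = 0, and the invariant factors of ∂_2 are all 1, so H_1 ≅ 0.
  H_2: rank ker ∂_2 − rank ∂_3 = (8 − 7) − 0 = 1, and there is no ∂_3, so H_2 ≅ Z.

As a check, the Euler characteristic is 6 − 12 + 8 = 2, which agrees with 1 − 0 + 1 = 2.

H_0 = Z,  H_1 = 0,  H_2 = Z.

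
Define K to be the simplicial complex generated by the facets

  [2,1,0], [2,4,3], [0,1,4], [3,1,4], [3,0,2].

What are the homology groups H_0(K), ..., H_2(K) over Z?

H_0 ≅ Z,  H_1 ≅ Z,  H_2 = 0.

K has 5 vertices, 10 edges, 5 triangles.
rank ∂_0 = 0, rank ∂_1 = 4 ⇒ b_0 = 5 − 0 − 4 = 1; all invariant factors of ∂_1 are 1 so no torsion. So H_0 = Z.
rank ∂_1 = 4, rank ∂_2 = 5 ⇒ b_1 = 10 − 4 − 5 = 1; all invariant factors of ∂_2 are 1 so no torsion. So H_1 = Z.
rank ∂_2 = 5, rank ∂_3 = 0 ⇒ b_2 = 5 − 5 − 0 = 0. So H_2 = 0.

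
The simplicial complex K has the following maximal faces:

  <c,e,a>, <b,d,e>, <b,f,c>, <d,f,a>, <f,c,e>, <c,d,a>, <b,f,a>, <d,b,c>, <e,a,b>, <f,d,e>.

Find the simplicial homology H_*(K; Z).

Fix the vertex order a < b < c < d < e < f and write every simplex with vertices in increasing order. Then dim K = 2 and the simplices of K are:

  0-simplices (6): a, b, c, d, e, f
  1-simplices (15): ab, ac, ad, ae, af, bc, bd, be, bf, cd, ce, cf, de, df, ef
  2-simplices (10): abe, abf, acd, ace, adf, bcd, bcf, bde, cef, def

giving chain groups C_0 ≅ Z^6, C_1 ≅ Z^15, C_2 ≅ Z^10.

The boundary map ∂_1: C_1 → C_0 is given by ∂[p,q] = [q] − [p].
As a 6×15 matrix over Z this has rank 5, with invariant factors (1,1,1,1,1).

Boundary ∂_2: C_2 → C_1 maps a triangle to the signed sum of its edges. For instance
  ∂adf = df − af + ad,
  ∂bcf = cf − bf + bc.
The 15×10 boundary matrix has rank 10 and Smith normal form diag(1,1,1,1,1,1,1,1,1,2).

Now H_k = ker ∂_k / im ∂_{k+1}, so:

  H_0: rank C_0 − rank ∂_1 = 6 − 5 = 1, and the invariant factors of ∂_1 are all 1, so H_0 = Z.
  H_1: rank ker ∂_1 − rank ∂_2 = (15 − 5) − 10 = 0, and ∂_2 has invariant factor 2 > 1, so H_1 = Z/2.
  H_2: rank ker ∂_2 − rank ∂_3 = (10 − 10) − 0 = 0, and there is no ∂_3, so H_2 = 0.

H_0 = Z,  H_1 = Z/2,  H_2 = 0.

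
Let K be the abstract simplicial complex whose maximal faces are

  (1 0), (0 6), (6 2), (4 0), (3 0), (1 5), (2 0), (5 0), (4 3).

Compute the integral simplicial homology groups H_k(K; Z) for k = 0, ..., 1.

We work with the vertex ordering 0 < 1 < 2 < 3 < 4 < 5 < 6. The simplices of K, each written with vertices in increasing order, are:

  0-simplices (7): [0], [1], [2], [3], [4], [5], [6]
  1-simplices (9): [0,1], [0,2], [0,3], [0,4], [0,5], [0,6], [1,5], [2,6], [3,4]

so the chain groups are C_0 ≅ Z^7, C_1 ≅ Z^9.

∂_1: C_1 → C_0 sends each edge [p,q] (with p < q) to q − p.
As a 7×9 matrix over Z this has rank 6, with invariant factors (1,1,1,1,1,1).

Computing H_k = (kernel of ∂_k) / (image of ∂_{k+1}):

  H_0: rank C_0 − rank ∂_1 = 7 − 6 = 1, and the invariant factors of ∂_1 are all 1, so H_0 ≅ Z.
  H_1: rank ker ∂_1 − rank ∂_2 = (9 − 6) − 0 = 3, and there is no ∂_2, so H_1 ≅ Z^3.

H_0 ≅ Z,  H_1 ≅ Z^3.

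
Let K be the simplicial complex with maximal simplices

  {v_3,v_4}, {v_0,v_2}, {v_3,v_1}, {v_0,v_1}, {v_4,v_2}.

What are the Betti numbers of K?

K has 5 vertices, 5 edges.
rank ∂_0 = 0, rank ∂_1 = 4 ⇒ b_0 = 5 − 0 − 4 = 1; all invariant factors of ∂_1 are 1 so no torsion. So H_0 = Z.
rank ∂_1 = 4, rank ∂_2 = 0 ⇒ b_1 = 5 − 4 − 0 = 1. So H_1 = Z.

b_0 = 1, b_1 = 1.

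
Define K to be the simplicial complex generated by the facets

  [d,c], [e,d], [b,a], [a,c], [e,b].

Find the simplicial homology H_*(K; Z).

We work with the vertex ordering a < b < c < d < e. The simplices of K, each written with vertices in increasing order, are:

  0-simplices (5): a, b, c, d, e
  1-simplices (5): ab, ac, be, cd, de

Hence C_0 ≅ Z^5, C_1 ≅ Z^5.

Boundary ∂_1: C_1 → C_0 maps an edge to its endpoints' difference, ∂[p,q] = q − p. For instance
  ∂cd = d − c.
The 5×5 boundary matrix has rank 4 and Smith normal form diag(1,1,1,1).

Reading off H_k = ker ∂_k / im ∂_{k+1}:

  H_0: rank C_0 − rank ∂_1 = 5 − 4 = 1, and the invariant factors of ∂_1 are all 1, so H_0 ≅ Z.
  H_1: rank ker ∂_1 − rank ∂_2 = (5 − 4) − 0 = 1, and there is no ∂_2, so H_1 ≅ Z.

H_0 ≅ Z,  H_1 ≅ Z.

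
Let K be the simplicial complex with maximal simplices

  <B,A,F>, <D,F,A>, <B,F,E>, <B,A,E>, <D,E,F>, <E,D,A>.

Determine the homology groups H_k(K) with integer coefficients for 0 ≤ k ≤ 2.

Take the total order A < B < D < E < F on the vertex set. Then K (dimension 2) consists of the simplices:

  0-simplices (5): A, B, D, E, F
  1-simplices (9): AB, AD, AE, AF, BE, BF, DE, DF, EF
  2-simplices (6): ABE, ABF, ADE, ADF, BEF, DEF

Hence C_0 ≅ Z^5, C_1 ≅ Z^9, C_2 ≅ Z^6.

∂_1: C_1 → C_0 is given by ∂[p,q] = [q] − [p].
This gives a 5×9 integer matrix of rank 4; reducing to Smith normal form yields diagonal entries (1,1,1,1).

∂_2: C_2 → C_1 sends each 2-simplex [p,q,r] to [q,r] − [p,r] + [p,q]. For instance
  ∂BEF = EF − BF + BE,
  ∂ADE = DE − AE + AD.
The resulting 9×6 matrix has rank 5, and its Smith normal form has invariant factors (1,1,1,1,1).

Now H_k = ker ∂_k / im ∂_{k+1}, so:

  H_0: rank C_0 − rank ∂_1 = 5 − 4 = 1, and the invariant factors of ∂_1 are all 1, so H_0 ≅ Z.
  H_1: rank ker ∂_1 − rank ∂_2 = (9 − 4) − 5 = 0, and the invariant factors of ∂_2 are all 1, so H_1 ≅ 0.
  H_2: rank ker ∂_2 − rank ∂_3 = (6 − 5) − 0 = 1, and there is no ∂_3, so H_2 ≅ Z.

H_0 = Z,  H_1 = 0,  H_2 = Z.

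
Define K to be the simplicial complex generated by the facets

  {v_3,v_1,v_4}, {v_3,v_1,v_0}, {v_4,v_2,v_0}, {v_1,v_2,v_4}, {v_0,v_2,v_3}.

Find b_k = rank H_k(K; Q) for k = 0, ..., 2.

b_0 = 1, b_1 = 1, b_2 = 0.

We work with the vertex ordering v_0 < v_1 < v_2 < v_3 < v_4. The simplices of K, each written with vertices in increasing order, are:

  0-simplices (5): [v_0], [v_1], [v_2], [v_3], [v_4]
  1-simplices (10): [v_0,v_1], [v_0,v_2], [v_0,v_3], [v_0,v_4], [v_1,v_2], [v_1,v_3], [v_1,v_4], [v_2,v_3], [v_2,v_4], [v_3,v_4]
  2-simplices (5): [v_0,v_1,v_3], [v_0,v_2,v_3], [v_0,v_2,v_4], [v_1,v_2,v_4], [v_1,v_3,v_4]

so the chain groups are C_0 ≅ Z^5, C_1 ≅ Z^10, C_2 ≅ Z^5.

The boundary map ∂_1: C_1 → C_0 is given by ∂[p,q] = [q] − [p]. For instance
  ∂[v_2,v_3] = [v_3] − [v_2].
As a 5×10 matrix over Z this has rank 4, with invariant factors (1,1,1,1).

Boundary ∂_2: C_2 → C_1 maps a triangle to the signed sum of its edges. For instance
  ∂[v_1,v_3,v_4] = [v_3,v_4] − [v_1,v_4] + [v_1,v_3],
  ∂[v_0,v_2,v_3] = [v_2,v_3] − [v_0,v_3] + [v_0,v_2].
The 10×5 boundary matrix has rank 5 and Smith normal form diag(1,1,1,1,1).

From H_k ≅ ker(∂_k) / im(∂_{k+1}) we obtain:

  H_0: rank C_0 − rank ∂_1 = 5 − 4 = 1, and the invariant factors of ∂_1 are all 1, so H_0 ≅ Z.
  H_1: rank ker ∂_1 − rank ∂_2 = (10 − 4) − 5 = 1, and the invariant factors of ∂_2 are all 1, so H_1 ≅ Z.
  H_2: rank ker ∂_2 − rank ∂_3 = (5 − 5) − 0 = 0, and there is no ∂_3, so H_2 ≅ 0.

Hence the Betti numbers are b_0 = 1, b_1 = 1, b_2 = 0.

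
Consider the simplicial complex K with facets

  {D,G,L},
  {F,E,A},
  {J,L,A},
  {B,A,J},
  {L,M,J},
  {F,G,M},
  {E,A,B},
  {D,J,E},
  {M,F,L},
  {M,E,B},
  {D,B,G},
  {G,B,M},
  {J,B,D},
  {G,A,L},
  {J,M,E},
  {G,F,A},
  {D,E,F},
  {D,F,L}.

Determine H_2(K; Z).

H_2 = 0.

Fix the vertex order A < B < D < E < F < G < J < L < M and write every simplex with vertices in increasing order. Then dim K = 2 and the simplices of K are:

  0-simplices (9): A, B, D, E, F, G, J, L, M
  1-simplices (27): AB, AE, AF, AG, AJ, AL, BD, BE, BG, BJ, BM, DE, DF, DG, DJ, DL, EF, EJ, EM, FG, FL, FM, GL, GM, JL, JM, LM
  2-simplices (18): ABE, ABJ, AEF, AFG, AGL, AJL, BDG, BDJ, BEM, BGM, DEF, DEJ, DFL, DGL, EJM, FGM, FLM, JLM

so the chain groups are C_0 ≅ Z^9, C_1 ≅ Z^27, C_2 ≅ Z^18.

∂_1: C_1 → C_0 is given by ∂[p,q] = [q] − [p].
The resulting 9×27 matrix has rank 8, and its Smith normal form has invariant factors (1,1,1,1,1,1,1,1).

∂_2: C_2 → C_1 sends each 2-simplex [p,q,r] to [q,r] − [p,r] + [p,q]. For instance
  ∂FLM = LM − FM + FL,
  ∂BDG = DG − BG + BD.
The 27×18 boundary matrix has rank 18 and Smith normal form diag(1,1,1,1,1,1,1,1,1,1,1,1,1,1,1,1,1,2).

Reading off H_k = ker ∂_k / im ∂_{k+1}:

  H_2: rank ker ∂_2 − rank ∂_3 = (18 − 18) − 0 = 0, and there is no ∂_3, so H_2 ≅ 0.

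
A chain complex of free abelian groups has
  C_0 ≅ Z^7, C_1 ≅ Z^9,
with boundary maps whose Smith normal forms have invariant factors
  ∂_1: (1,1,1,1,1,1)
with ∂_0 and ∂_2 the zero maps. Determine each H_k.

H_0: b_0 = 7 − 0 − 6 = 1; torsion from ∂_1 factors > 1: none. So H_0 ≅ Z.
H_1: b_1 = 9 − 6 − 0 = 3; torsion from ∂_2 factors > 1: none. So H_1 ≅ Z^3.

H_0 ≅ Z,  H_1 ≅ Z^3.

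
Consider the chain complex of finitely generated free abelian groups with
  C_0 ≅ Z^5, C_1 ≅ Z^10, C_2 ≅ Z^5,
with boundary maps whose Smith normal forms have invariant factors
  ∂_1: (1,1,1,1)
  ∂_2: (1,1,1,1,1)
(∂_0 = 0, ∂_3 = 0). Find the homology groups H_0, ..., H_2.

H_0: b_0 = 5 − 0 − 4 = 1; torsion from ∂_1 factors > 1: none. So H_0 = Z.
H_1: b_1 = 10 − 4 − 5 = 1; torsion from ∂_2 factors > 1: none. So H_1 = Z.
H_2: b_2 = 5 − 5 − 0 = 0; torsion from ∂_3 factors > 1: none. So H_2 = 0.

H_0 = Z,  H_1 = Z,  H_2 = 0.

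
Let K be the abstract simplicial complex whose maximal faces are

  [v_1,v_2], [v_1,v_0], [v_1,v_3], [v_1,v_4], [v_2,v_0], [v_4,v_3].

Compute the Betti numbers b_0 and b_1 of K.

We work with the vertex ordering v_0 < v_1 < v_2 < v_3 < v_4. The simplices of K, each written with vertices in increasing order, are:

  0-simplices (5): [v_0], [v_1], [v_2], [v_3], [v_4]
  1-simplices (6): [v_0,v_1], [v_0,v_2], [v_1,v_2], [v_1,v_3], [v_1,v_4], [v_3,v_4]

Hence C_0 ≅ Z^5, C_1 ≅ Z^6.

The boundary map ∂_1: C_1 → C_0 sends each edge [p,q] (with p < q) to q − p. For instance
  ∂[v_0,v_1] = [v_1] − [v_0].
The resulting 5×6 matrix has rank 4, and its Smith normal form has invariant factors (1,1,1,1).

From H_k ≅ ker(∂_k) / im(∂_{k+1}) we obtain:

  H_0: rank C_0 − rank ∂_1 = 5 − 4 = 1, and the invariant factors of ∂_1 are all 1, so H_0 = Z.
  H_1: rank ker ∂_1 − rank ∂_2 = (6 − 4) − 0 = 2, and there is no ∂_2, so H_1 = Z^2.

Hence the Betti numbers are b_0 = 1, b_1 = 2.

b_0 = 1, b_1 = 2.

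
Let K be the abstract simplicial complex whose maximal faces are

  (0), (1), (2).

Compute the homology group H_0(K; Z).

H_0 ≅ Z^3.

Fix the vertex order 0 < 1 < 2 and write every simplex with vertices in increasing order. Then dim K = 0 and the simplices of K are:

  0-simplices (3): [0], [1], [2]

giving chain groups C_0 ≅ Z^3.

Reading off H_k = ker ∂_k / im ∂_{k+1}:

  H_0: rank C_0 − rank ∂_1 = 3 − 0 = 3, and there is no ∂_1, so H_0 ≅ Z^3.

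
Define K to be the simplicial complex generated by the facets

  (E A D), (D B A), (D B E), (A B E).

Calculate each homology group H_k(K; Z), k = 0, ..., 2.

H_0 = Z,  H_1 = 0,  H_2 = Z.

Order the vertices as A < B < D < E. Listing each simplex with vertices in this order, K has dimension 2 with simplices:

  0-simplices (4): A, B, D, E
  1-simplices (6): AB, AD, AE, BD, BE, DE
  2-simplices (4): ABD, ABE, ADE, BDE

giving chain groups C_0 ≅ Z^4, C_1 ≅ Z^6, C_2 ≅ Z^4.

The boundary map ∂_1: C_1 → C_0 is given by ∂[p,q] = [q] − [p]. For instance
  ∂DE = E − D.
As a 4×6 matrix over Z this has rank 3, with invariant factors (1,1,1).

The boundary map ∂_2: C_2 → C_1 sends each 2-simplex [p,q,r] to [q,r] − [p,r] + [p,q]. For instance
  ∂ABD = BD − AD + AB,
  ∂ADE = DE − AE + AD.
The 6×4 boundary matrix has rank 3 and Smith normal form diag(1,1,1).

Reading off H_k = ker ∂_k / im ∂_{k+1}:

  H_0: rank C_0 − rank ∂_1 = 4 − 3 = 1, and the invariant factors of ∂_1 are all 1, so H_0 ≅ Z.
  H_1: rank ker ∂_1 − rank ∂_2 = (6 − 3) − 3 = 0, and the invariant factors of ∂_2 are all 1, so H_1 ≅ 0.
  H_2: rank ker ∂_2 − rank ∂_3 = (4 − 3) − 0 = 1, and there is no ∂_3, so H_2 ≅ Z.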